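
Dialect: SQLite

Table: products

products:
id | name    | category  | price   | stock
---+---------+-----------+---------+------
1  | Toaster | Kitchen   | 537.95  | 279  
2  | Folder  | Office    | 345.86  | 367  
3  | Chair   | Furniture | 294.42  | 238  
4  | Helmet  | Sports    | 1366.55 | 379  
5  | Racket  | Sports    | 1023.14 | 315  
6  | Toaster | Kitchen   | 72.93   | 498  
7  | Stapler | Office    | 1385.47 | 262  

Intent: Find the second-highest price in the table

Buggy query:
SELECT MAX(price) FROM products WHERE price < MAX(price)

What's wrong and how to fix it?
Bug: MAX(price) on the right of the comparison is an aggregate-in-WHERE error

Fix: Put the inner MAX in a scalar subquery

Corrected query:
SELECT MAX(price) FROM products WHERE price < (SELECT MAX(price) FROM products)

Result:
MAX(price)
----------
1366.55   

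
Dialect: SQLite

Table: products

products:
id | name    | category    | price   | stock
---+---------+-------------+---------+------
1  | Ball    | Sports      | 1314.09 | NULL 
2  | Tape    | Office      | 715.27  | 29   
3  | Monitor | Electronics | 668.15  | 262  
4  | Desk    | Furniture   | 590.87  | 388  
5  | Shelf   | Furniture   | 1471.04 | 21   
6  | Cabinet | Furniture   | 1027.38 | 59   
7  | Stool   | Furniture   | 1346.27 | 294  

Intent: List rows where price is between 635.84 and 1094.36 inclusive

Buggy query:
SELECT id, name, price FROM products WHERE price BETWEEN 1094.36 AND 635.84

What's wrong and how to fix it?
Bug: The bounds are reversed; BETWEEN a AND b requires a <= b to match anything

Fix: Write BETWEEN 635.84 AND 1094.36

Corrected query:
SELECT id, name, price FROM products WHERE price BETWEEN 635.84 AND 1094.36

Result:
id | name    | price  
---+---------+--------
2  | Tape    | 715.27 
3  | Monitor | 668.15 
6  | Cabinet | 1027.38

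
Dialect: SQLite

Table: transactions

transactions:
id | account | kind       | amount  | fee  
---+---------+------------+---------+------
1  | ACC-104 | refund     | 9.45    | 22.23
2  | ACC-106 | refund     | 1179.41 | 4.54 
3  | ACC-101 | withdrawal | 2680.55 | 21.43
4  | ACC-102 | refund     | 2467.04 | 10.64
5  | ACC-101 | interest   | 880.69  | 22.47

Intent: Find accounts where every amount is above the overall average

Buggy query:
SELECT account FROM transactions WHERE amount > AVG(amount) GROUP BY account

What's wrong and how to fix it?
Bug: WHERE evaluates per row before aggregation, so AVG() is unavailable

Fix: Use a subquery for AVG and a HAVING MIN(...) filter so the condition holds for every row in the group

Corrected query:
SELECT account FROM transactions GROUP BY account HAVING MIN(amount) > (SELECT AVG(amount) FROM transactions)

Result:
account
-------
ACC-102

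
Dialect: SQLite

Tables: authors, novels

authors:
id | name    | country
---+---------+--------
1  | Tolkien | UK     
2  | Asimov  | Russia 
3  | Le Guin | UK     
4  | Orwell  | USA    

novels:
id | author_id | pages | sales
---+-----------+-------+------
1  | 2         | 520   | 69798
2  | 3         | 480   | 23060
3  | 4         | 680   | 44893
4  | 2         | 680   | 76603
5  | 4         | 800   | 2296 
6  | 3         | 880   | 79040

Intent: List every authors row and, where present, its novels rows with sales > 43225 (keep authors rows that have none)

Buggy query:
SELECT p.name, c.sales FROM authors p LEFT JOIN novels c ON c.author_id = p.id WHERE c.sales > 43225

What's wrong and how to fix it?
Bug: A WHERE condition on the right-hand table after LEFT JOIN drops unmatched parents

Fix: Put 'c.sales > 43225' in the JOIN's ON clause instead of WHERE

Corrected query:
SELECT p.name, c.sales FROM authors p LEFT JOIN novels c ON c.author_id = p.id AND c.sales > 43225

Result:
name    | sales
--------+------
Tolkien | NULL 
Asimov  | 69798
Asimov  | 76603
Le Guin | 79040
Orwell  | 44893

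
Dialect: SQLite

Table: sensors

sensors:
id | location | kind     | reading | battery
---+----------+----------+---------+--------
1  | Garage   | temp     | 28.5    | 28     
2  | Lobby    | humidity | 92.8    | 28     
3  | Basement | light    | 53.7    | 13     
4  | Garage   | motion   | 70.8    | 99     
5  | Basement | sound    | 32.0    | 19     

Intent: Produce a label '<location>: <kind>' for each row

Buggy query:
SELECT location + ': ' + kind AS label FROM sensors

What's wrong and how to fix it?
Bug: '+' is numeric addition; on text columns SQLite converts them to 0 instead of concatenating

Fix: Replace + with || to concatenate text

Corrected query:
SELECT location || ': ' || kind AS label FROM sensors

Result:
label          
---------------
Garage: temp   
Lobby: humidity
Basement: light
Garage: motion 
Basement: sound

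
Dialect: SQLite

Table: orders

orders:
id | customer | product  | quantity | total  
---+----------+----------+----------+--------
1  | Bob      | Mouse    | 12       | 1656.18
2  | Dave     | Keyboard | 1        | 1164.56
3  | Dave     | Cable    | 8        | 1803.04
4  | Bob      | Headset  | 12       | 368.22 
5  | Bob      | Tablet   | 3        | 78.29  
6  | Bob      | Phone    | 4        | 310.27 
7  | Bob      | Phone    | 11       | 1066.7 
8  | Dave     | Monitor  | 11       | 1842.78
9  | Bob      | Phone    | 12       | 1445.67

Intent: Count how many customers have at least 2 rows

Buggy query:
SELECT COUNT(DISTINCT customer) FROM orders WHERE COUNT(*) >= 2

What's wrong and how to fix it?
Bug: COUNT(*) cannot appear in WHERE; the per-group count doesn't exist yet

Fix: Group first with HAVING COUNT(*) >= 2, then COUNT the resulting groups

Corrected query:
SELECT COUNT(*) FROM (SELECT customer FROM orders GROUP BY customer HAVING COUNT(*) >= 2)

Result:
COUNT(*)
--------
2       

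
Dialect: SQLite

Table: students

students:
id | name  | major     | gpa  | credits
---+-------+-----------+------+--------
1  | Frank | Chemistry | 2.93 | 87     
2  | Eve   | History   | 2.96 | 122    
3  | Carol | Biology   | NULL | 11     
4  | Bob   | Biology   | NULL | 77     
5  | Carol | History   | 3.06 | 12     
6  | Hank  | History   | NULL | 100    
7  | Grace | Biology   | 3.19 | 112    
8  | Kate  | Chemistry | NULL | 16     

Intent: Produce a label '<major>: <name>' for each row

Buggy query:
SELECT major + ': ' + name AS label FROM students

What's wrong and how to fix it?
Bug: SQLite uses || for string concatenation; + coerces text to numbers (yielding 0)

Fix: Use the || operator for string concatenation

Corrected query:
SELECT major || ': ' || name AS label FROM students

Result:
label           
----------------
Chemistry: Frank
History: Eve    
Biology: Carol  
Biology: Bob    
History: Carol  
History: Hank   
Biology: Grace  
Chemistry: Kate 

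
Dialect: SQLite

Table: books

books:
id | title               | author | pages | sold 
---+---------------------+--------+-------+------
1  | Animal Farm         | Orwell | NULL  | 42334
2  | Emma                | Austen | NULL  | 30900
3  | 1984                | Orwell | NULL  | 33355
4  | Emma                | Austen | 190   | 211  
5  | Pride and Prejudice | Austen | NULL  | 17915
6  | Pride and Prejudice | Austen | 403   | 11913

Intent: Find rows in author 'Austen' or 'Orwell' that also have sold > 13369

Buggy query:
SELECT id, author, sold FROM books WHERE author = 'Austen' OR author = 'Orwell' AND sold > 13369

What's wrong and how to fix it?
Bug: Without parentheses, AND is evaluated before OR, so the sold filter only applies to the 'Orwell' branch

Fix: Group the OR with parentheses (or use IN), then AND the threshold

Corrected query:
SELECT id, author, sold FROM books WHERE (author = 'Austen' OR author = 'Orwell') AND sold > 13369

Result:
id | author | sold 
---+--------+------
1  | Orwell | 42334
2  | Austen | 30900
3  | Orwell | 33355
5  | Austen | 17915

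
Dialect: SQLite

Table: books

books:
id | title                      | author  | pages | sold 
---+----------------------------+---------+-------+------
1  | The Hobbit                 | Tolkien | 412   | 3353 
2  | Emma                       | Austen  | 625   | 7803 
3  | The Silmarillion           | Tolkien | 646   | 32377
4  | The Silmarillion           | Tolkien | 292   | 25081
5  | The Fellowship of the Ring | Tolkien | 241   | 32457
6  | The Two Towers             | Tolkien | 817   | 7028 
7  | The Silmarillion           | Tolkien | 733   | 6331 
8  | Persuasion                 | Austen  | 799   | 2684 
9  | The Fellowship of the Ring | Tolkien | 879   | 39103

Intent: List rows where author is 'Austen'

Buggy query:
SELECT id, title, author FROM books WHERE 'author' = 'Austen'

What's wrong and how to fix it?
Bug: Single quotes denote string literals in SQL; the column name is being compared as a constant string

Fix: Reference the column as author without single quotes

Corrected query:
SELECT id, title, author FROM books WHERE author = 'Austen'

Result:
id | title      | author
---+------------+-------
2  | Emma       | Austen
8  | Persuasion | Austen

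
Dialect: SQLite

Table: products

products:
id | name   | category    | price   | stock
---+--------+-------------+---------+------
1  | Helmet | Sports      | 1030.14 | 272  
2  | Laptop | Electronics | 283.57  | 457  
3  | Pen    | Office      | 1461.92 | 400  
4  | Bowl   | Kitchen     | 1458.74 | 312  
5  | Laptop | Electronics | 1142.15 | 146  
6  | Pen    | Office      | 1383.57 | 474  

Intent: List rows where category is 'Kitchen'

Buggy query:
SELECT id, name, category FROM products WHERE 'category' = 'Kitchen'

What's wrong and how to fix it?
Bug: Single quotes denote string literals in SQL; the column name is being compared as a constant string

Fix: Reference the column as category without single quotes

Corrected query:
SELECT id, name, category FROM products WHERE category = 'Kitchen'

Result:
id | name | category
---+------+---------
4  | Bowl | Kitchen 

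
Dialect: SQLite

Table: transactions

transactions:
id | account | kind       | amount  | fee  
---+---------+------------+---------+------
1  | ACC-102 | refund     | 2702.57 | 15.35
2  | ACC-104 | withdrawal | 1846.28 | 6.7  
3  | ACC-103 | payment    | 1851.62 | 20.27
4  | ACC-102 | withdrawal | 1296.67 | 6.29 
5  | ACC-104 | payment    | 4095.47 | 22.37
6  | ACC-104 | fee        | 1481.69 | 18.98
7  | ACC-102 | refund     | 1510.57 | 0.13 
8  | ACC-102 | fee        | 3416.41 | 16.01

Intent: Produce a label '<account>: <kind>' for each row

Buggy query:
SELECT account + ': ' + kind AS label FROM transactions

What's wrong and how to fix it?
Bug: '+' is numeric addition; on text columns SQLite converts them to 0 instead of concatenating

Fix: Use the || operator for string concatenation

Corrected query:
SELECT account || ': ' || kind AS label FROM transactions

Result:
label              
-------------------
ACC-102: refund    
ACC-104: withdrawal
ACC-103: payment   
ACC-102: withdrawal
ACC-104: payment   
ACC-104: fee       
ACC-102: refund    
ACC-102: fee       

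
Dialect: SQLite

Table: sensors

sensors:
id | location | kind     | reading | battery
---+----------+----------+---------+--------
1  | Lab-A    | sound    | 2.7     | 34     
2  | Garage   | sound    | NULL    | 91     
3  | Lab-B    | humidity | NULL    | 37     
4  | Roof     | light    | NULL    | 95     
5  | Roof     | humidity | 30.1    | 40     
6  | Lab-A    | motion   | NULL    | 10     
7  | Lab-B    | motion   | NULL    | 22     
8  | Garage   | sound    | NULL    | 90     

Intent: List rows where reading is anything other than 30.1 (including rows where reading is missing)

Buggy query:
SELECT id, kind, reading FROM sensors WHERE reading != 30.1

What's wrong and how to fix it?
Bug: Inequality against NULL is unknown, not true; rows with NULL are dropped

Fix: Handle NULL separately with IS NULL alongside the inequality

Corrected query:
SELECT id, kind, reading FROM sensors WHERE reading != 30.1 OR reading IS NULL

Result:
id | kind     | reading
---+----------+--------
1  | sound    | 2.7    
2  | sound    | NULL   
3  | humidity | NULL   
4  | light    | NULL   
6  | motion   | NULL   
7  | motion   | NULL   
8  | sound    | NULL   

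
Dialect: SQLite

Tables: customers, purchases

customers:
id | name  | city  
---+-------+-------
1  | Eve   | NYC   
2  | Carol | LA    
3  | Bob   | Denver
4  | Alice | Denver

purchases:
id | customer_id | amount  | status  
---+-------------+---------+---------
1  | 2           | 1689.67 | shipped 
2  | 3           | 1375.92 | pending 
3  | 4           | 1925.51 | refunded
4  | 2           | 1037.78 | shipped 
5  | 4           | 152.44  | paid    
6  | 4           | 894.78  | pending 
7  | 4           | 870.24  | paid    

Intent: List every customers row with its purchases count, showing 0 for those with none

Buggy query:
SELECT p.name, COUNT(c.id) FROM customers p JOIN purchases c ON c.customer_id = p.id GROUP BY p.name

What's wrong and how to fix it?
Bug: INNER JOIN drops customers rows that have no matching purchases rows

Fix: Switch to LEFT JOIN to retain unmatched parent rows

Corrected query:
SELECT p.name, COUNT(c.id) FROM customers p LEFT JOIN purchases c ON c.customer_id = p.id GROUP BY p.name

Result:
name  | COUNT(c.id)
------+------------
Alice | 4          
Bob   | 1          
Carol | 2          
Eve   | 0          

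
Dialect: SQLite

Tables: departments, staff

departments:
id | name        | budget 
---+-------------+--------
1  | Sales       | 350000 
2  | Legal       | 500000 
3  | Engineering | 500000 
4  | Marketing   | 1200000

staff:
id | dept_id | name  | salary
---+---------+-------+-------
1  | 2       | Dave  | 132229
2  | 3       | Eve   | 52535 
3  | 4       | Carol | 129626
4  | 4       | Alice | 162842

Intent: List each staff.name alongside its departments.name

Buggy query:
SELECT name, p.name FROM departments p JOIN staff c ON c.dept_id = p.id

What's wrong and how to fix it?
Bug: Both tables have a 'name' column; the unqualified reference is ambiguous

Fix: Prefix ambiguous columns with the table alias

Corrected query:
SELECT c.name, p.name FROM departments p JOIN staff c ON c.dept_id = p.id

Result:
name  | name       
------+------------
Dave  | Legal      
Eve   | Engineering
Carol | Marketing  
Alice | Marketing  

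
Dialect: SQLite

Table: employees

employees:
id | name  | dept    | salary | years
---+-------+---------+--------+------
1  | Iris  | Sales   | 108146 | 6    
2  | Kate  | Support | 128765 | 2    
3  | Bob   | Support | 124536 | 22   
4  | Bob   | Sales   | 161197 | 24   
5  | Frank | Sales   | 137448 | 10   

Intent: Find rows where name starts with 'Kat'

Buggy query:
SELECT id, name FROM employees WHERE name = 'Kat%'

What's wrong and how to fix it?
Bug: Wildcards only work with LIKE; '=' treats '%' as a literal character

Fix: Replace '=' with LIKE so 'Kat%' is treated as a pattern

Corrected query:
SELECT id, name FROM employees WHERE name LIKE 'Kat%'

Result:
id | name
---+-----
2  | Kate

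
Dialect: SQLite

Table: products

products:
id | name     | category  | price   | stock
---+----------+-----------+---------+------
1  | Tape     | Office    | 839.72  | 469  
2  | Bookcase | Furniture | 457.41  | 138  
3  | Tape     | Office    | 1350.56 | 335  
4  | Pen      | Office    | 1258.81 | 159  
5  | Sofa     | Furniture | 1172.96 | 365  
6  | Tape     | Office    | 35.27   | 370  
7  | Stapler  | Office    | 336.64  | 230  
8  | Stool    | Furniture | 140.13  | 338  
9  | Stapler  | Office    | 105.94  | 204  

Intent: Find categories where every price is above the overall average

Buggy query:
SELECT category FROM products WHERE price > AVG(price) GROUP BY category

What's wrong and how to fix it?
Bug: WHERE evaluates per row before aggregation, so AVG() is unavailable

Fix: Compute the overall average in a scalar subquery and compare each group's MIN against it in HAVING

Corrected query:
SELECT category FROM products GROUP BY category HAVING MIN(price) > (SELECT AVG(price) FROM products)

Result:
(no rows)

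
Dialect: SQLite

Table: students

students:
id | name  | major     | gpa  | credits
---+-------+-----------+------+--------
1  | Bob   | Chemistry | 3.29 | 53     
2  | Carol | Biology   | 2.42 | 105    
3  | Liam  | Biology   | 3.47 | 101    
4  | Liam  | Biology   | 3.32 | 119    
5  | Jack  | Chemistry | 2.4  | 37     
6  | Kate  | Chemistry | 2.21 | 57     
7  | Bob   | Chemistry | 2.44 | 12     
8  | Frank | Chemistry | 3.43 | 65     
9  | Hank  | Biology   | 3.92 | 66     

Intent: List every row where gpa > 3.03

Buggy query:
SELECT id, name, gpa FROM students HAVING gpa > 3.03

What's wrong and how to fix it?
Bug: This is a non-aggregate query (no GROUP BY, no aggregates), so in SQLite the HAVING clause is invalid here; a row-level condition belongs in WHERE

Fix: Replace HAVING with WHERE since the condition applies to individual rows

Corrected query:
SELECT id, name, gpa FROM students WHERE gpa > 3.03

Result:
id | name  | gpa 
---+-------+-----
1  | Bob   | 3.29
3  | Liam  | 3.47
4  | Liam  | 3.32
8  | Frank | 3.43
9  | Hank  | 3.92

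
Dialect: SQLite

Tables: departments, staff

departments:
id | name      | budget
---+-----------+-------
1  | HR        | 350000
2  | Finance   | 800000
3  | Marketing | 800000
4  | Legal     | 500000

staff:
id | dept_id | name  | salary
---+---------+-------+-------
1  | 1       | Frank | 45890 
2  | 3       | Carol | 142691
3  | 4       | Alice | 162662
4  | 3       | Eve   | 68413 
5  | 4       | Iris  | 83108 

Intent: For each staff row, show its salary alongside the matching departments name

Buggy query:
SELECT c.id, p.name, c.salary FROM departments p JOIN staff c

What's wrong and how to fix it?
Bug: Missing join condition: each staff row is matched to all departments rows instead of just its own

Fix: Add ON c.dept_id = p.id to the JOIN

Corrected query:
SELECT c.id, p.name, c.salary FROM departments p JOIN staff c ON c.dept_id = p.id

Result:
id | name      | salary
---+-----------+-------
1  | HR        | 45890 
2  | Marketing | 142691
3  | Legal     | 162662
4  | Marketing | 68413 
5  | Legal     | 83108 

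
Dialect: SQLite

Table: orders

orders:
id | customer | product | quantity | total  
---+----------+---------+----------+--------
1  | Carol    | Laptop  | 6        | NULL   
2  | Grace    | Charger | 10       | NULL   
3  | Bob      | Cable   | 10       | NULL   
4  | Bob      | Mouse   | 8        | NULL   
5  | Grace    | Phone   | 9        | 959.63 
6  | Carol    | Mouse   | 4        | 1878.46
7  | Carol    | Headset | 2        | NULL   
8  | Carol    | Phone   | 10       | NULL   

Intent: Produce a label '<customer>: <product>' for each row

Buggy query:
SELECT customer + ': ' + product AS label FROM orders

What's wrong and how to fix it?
Bug: SQLite uses || for string concatenation; + coerces text to numbers (yielding 0)

Fix: Use the || operator for string concatenation

Corrected query:
SELECT customer || ': ' || product AS label FROM orders

Result:
label         
--------------
Carol: Laptop 
Grace: Charger
Bob: Cable    
Bob: Mouse    
Grace: Phone  
Carol: Mouse  
Carol: Headset
Carol: Phone  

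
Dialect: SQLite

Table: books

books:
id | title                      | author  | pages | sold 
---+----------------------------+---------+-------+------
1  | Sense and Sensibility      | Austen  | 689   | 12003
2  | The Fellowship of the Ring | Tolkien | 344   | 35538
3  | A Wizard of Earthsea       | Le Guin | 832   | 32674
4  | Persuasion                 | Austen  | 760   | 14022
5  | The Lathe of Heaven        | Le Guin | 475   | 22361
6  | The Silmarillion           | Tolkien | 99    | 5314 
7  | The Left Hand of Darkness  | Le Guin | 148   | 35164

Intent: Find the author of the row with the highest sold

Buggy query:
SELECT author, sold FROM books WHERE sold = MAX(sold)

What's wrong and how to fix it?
Bug: MAX(sold) is an aggregate and cannot be used directly in WHERE

Fix: Use a subquery: WHERE sold = (SELECT MAX(sold) FROM books)

Corrected query:
SELECT author, sold FROM books WHERE sold = (SELECT MAX(sold) FROM books)

Result:
author  | sold 
--------+------
Tolkien | 35538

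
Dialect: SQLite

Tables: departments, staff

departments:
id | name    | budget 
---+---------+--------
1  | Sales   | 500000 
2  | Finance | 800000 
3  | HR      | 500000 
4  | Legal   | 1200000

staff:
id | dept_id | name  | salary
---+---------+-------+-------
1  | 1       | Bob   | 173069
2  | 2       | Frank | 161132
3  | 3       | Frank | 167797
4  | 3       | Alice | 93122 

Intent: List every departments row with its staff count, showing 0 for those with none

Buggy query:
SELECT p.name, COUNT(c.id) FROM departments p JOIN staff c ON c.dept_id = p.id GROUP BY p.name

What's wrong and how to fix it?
Bug: An inner join excludes parents with zero children

Fix: Use LEFT JOIN so parents without children still appear (COUNT(c.id) gives 0)

Corrected query:
SELECT p.name, COUNT(c.id) FROM departments p LEFT JOIN staff c ON c.dept_id = p.id GROUP BY p.name

Result:
name    | COUNT(c.id)
--------+------------
Finance | 1          
HR      | 2          
Legal   | 0          
Sales   | 1          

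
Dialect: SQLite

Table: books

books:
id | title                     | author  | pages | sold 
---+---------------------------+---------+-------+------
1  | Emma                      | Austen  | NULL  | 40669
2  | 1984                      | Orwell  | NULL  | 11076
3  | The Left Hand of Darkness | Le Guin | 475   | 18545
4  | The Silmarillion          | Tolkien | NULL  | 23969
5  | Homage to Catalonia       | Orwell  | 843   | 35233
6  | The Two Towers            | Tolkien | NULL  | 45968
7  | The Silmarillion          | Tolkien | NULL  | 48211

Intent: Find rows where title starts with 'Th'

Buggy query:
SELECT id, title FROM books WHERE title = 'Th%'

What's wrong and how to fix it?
Bug: Wildcards only work with LIKE; '=' treats '%' as a literal character

Fix: Replace '=' with LIKE so 'Th%' is treated as a pattern

Corrected query:
SELECT id, title FROM books WHERE title LIKE 'Th%'

Result:
id | title                    
---+--------------------------
3  | The Left Hand of Darkness
4  | The Silmarillion         
6  | The Two Towers           
7  | The Silmarillion         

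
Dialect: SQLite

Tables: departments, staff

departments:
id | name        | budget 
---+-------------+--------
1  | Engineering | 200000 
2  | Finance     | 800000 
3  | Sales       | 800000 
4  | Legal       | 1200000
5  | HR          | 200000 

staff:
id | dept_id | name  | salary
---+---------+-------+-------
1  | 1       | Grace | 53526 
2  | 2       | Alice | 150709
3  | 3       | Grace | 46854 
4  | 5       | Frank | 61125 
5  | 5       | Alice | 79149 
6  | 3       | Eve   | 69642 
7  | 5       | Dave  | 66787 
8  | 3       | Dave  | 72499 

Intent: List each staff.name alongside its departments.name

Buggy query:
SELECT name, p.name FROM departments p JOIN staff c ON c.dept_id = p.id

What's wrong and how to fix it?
Bug: 'name' exists in both joined tables, so the database can't tell which one is meant

Fix: Qualify the column with its table alias (c.name)

Corrected query:
SELECT c.name, p.name FROM departments p JOIN staff c ON c.dept_id = p.id

Result:
name  | name       
------+------------
Grace | Engineering
Alice | Finance    
Grace | Sales      
Frank | HR         
Alice | HR         
Eve   | Sales      
Dave  | HR         
Dave  | Sales      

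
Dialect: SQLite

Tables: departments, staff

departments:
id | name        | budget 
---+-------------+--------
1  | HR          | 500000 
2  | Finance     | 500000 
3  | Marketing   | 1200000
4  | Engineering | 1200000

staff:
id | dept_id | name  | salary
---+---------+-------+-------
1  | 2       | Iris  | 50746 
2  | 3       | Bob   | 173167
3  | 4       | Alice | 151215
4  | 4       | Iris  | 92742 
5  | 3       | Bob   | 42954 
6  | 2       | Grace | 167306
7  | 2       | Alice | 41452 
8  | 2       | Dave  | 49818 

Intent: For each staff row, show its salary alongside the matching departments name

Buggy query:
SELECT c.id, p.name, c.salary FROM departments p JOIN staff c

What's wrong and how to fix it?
Bug: Missing join condition: each staff row is matched to all departments rows instead of just its own

Fix: Specify the join condition linking the foreign key to the parent id

Corrected query:
SELECT c.id, p.name, c.salary FROM departments p JOIN staff c ON c.dept_id = p.id

Result:
id | name        | salary
---+-------------+-------
1  | Finance     | 50746 
2  | Marketing   | 173167
3  | Engineering | 151215
4  | Engineering | 92742 
5  | Marketing   | 42954 
6  | Finance     | 167306
7  | Finance     | 41452 
8  | Finance     | 49818 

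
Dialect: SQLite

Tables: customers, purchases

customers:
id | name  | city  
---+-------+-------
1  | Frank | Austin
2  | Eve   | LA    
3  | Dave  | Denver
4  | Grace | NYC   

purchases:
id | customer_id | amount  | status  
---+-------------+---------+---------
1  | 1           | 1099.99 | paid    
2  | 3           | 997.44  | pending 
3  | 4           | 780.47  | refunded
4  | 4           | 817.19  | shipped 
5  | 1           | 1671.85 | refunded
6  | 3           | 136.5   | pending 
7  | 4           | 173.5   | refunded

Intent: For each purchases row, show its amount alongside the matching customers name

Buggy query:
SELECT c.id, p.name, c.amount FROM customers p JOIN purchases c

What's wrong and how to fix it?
Bug: Missing join condition: each purchases row is matched to all customers rows instead of just its own

Fix: Specify the join condition linking the foreign key to the parent id

Corrected query:
SELECT c.id, p.name, c.amount FROM customers p JOIN purchases c ON c.customer_id = p.id

Result:
id | name  | amount 
---+-------+--------
1  | Frank | 1099.99
2  | Dave  | 997.44 
3  | Grace | 780.47 
4  | Grace | 817.19 
5  | Frank | 1671.85
6  | Dave  | 136.5  
7  | Grace | 173.5  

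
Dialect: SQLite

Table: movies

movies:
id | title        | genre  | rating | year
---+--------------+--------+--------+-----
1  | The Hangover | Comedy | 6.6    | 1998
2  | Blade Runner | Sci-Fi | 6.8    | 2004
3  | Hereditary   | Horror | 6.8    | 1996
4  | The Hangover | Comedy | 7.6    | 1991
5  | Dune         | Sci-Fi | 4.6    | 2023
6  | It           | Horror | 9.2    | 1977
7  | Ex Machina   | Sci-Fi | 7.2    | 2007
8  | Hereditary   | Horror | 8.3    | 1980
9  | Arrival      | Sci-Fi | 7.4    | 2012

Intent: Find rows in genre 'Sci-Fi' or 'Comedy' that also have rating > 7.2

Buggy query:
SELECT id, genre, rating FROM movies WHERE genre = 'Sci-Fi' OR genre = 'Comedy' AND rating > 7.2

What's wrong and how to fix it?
Bug: AND binds tighter than OR, so this parses as genre = 'Sci-Fi' OR (genre = 'Comedy' AND rating > 7.2)

Fix: Add parentheses around the OR so the AND applies to both alternatives

Corrected query:
SELECT id, genre, rating FROM movies WHERE (genre = 'Sci-Fi' OR genre = 'Comedy') AND rating > 7.2

Result:
id | genre  | rating
---+--------+-------
4  | Comedy | 7.6   
9  | Sci-Fi | 7.4   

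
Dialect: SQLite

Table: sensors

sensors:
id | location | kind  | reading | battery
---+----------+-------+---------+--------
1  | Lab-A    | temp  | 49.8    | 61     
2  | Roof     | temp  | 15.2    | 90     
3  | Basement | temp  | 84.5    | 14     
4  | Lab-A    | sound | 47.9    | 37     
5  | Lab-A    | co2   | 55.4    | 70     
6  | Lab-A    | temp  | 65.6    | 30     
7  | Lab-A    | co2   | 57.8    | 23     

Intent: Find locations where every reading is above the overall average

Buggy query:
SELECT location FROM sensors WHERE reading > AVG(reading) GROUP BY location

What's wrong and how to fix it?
Bug: AVG() is an aggregate; it can't sit directly in WHERE

Fix: Compute the overall average in a scalar subquery and compare each group's MIN against it in HAVING

Corrected query:
SELECT location FROM sensors GROUP BY location HAVING MIN(reading) > (SELECT AVG(reading) FROM sensors)

Result:
location
--------
Basement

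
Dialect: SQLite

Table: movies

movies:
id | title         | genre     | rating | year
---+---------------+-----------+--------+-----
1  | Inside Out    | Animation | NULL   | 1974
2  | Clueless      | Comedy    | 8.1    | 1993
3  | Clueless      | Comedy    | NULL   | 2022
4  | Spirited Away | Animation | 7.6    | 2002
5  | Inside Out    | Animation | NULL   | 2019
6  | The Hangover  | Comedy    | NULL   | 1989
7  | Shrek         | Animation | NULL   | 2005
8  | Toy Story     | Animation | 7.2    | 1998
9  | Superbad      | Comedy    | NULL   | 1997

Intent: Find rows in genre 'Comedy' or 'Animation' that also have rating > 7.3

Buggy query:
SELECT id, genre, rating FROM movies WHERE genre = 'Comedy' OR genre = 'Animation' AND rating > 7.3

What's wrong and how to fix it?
Bug: AND binds tighter than OR, so this parses as genre = 'Comedy' OR (genre = 'Animation' AND rating > 7.3)

Fix: Group the OR with parentheses (or use IN), then AND the threshold

Corrected query:
SELECT id, genre, rating FROM movies WHERE (genre = 'Comedy' OR genre = 'Animation') AND rating > 7.3

Result:
id | genre     | rating
---+-----------+-------
2  | Comedy    | 8.1   
4  | Animation | 7.6   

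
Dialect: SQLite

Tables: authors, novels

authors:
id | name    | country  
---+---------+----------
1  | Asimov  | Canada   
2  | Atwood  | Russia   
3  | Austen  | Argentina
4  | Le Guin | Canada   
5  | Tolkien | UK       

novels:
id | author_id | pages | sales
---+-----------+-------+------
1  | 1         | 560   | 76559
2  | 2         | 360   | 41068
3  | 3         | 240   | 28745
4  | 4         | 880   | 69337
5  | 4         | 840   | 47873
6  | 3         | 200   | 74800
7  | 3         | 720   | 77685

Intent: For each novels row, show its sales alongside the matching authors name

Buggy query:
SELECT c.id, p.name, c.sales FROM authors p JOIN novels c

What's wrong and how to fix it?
Bug: JOIN with no ON clause produces a cartesian product; every novels row pairs with every authors row

Fix: Add ON c.author_id = p.id to the JOIN

Corrected query:
SELECT c.id, p.name, c.sales FROM authors p JOIN novels c ON c.author_id = p.id

Result:
id | name    | sales
---+---------+------
1  | Asimov  | 76559
2  | Atwood  | 41068
3  | Austen  | 28745
4  | Le Guin | 69337
5  | Le Guin | 47873
6  | Austen  | 74800
7  | Austen  | 77685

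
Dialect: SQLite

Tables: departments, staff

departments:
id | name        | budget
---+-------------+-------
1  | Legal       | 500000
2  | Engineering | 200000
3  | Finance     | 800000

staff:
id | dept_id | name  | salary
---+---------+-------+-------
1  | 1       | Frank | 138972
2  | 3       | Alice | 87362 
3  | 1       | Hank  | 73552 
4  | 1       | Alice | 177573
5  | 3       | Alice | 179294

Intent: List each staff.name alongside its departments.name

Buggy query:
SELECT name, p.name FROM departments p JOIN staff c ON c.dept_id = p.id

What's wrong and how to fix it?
Bug: 'name' exists in both joined tables, so the database can't tell which one is meant

Fix: Prefix ambiguous columns with the table alias

Corrected query:
SELECT c.name, p.name FROM departments p JOIN staff c ON c.dept_id = p.id

Result:
name  | name   
------+--------
Frank | Legal  
Alice | Finance
Hank  | Legal  
Alice | Legal  
Alice | Finance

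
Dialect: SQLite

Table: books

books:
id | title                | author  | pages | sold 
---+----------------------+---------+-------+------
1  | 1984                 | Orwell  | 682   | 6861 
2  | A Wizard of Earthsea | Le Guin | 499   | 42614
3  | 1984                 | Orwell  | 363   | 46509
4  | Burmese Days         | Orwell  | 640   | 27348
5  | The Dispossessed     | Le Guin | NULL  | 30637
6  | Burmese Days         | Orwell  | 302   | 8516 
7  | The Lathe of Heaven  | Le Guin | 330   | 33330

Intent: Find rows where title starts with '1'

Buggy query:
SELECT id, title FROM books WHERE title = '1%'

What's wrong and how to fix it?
Bug: '=' compares the literal string including the % character; pattern matching needs LIKE

Fix: Use LIKE for wildcard pattern matching

Corrected query:
SELECT id, title FROM books WHERE title LIKE '1%'

Result:
id | title
---+------
1  | 1984 
3  | 1984 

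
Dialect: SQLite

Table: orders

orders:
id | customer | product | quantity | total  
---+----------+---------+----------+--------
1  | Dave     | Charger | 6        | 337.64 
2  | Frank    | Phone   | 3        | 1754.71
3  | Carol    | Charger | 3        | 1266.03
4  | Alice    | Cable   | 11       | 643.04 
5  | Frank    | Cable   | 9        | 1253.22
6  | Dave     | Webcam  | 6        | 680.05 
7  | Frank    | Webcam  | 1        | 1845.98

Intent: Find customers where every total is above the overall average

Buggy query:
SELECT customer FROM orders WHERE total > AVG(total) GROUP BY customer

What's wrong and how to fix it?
Bug: WHERE evaluates per row before aggregation, so AVG() is unavailable

Fix: Compute the overall average in a scalar subquery and compare each group's MIN against it in HAVING

Corrected query:
SELECT customer FROM orders GROUP BY customer HAVING MIN(total) > (SELECT AVG(total) FROM orders)

Result:
customer
--------
Carol   
Frank   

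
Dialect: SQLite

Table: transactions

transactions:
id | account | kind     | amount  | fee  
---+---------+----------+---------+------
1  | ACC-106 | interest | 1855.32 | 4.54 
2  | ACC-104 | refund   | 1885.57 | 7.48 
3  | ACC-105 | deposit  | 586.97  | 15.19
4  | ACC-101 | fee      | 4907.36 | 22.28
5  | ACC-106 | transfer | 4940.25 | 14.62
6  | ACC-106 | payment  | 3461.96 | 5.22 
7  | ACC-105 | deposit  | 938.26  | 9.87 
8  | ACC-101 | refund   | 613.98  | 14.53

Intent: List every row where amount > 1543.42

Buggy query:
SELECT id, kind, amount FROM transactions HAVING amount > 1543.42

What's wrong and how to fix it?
Bug: HAVING filters the output of aggregation, but this query has no GROUP BY and no aggregate functions, so SQLite rejects it (HAVING clause on a non-aggregate query); the condition here is per row

Fix: Use WHERE for row-level filtering

Corrected query:
SELECT id, kind, amount FROM transactions WHERE amount > 1543.42

Result:
id | kind     | amount 
---+----------+--------
1  | interest | 1855.32
2  | refund   | 1885.57
4  | fee      | 4907.36
5  | transfer | 4940.25
6  | payment  | 3461.96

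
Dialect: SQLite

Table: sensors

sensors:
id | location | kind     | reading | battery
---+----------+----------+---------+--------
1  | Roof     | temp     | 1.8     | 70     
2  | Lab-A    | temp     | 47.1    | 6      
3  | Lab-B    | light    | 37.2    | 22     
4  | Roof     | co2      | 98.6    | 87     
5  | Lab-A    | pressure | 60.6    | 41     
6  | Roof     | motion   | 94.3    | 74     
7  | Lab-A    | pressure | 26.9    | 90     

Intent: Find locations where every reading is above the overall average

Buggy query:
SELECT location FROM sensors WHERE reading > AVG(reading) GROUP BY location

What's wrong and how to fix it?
Bug: WHERE evaluates per row before aggregation, so AVG() is unavailable

Fix: Compute the overall average in a scalar subquery and compare each group's MIN against it in HAVING

Corrected query:
SELECT location FROM sensors GROUP BY location HAVING MIN(reading) > (SELECT AVG(reading) FROM sensors)

Result:
(no rows)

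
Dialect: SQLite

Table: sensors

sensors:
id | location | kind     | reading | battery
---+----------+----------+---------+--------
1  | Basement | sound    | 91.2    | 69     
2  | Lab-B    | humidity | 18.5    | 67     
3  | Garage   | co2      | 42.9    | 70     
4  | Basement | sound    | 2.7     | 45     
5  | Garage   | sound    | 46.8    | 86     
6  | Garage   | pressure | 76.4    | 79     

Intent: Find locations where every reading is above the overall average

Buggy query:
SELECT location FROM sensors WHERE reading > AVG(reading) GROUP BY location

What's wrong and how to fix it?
Bug: AVG() is an aggregate; it can't sit directly in WHERE

Fix: Compute the overall average in a scalar subquery and compare each group's MIN against it in HAVING

Corrected query:
SELECT location FROM sensors GROUP BY location HAVING MIN(reading) > (SELECT AVG(reading) FROM sensors)

Result:
(no rows)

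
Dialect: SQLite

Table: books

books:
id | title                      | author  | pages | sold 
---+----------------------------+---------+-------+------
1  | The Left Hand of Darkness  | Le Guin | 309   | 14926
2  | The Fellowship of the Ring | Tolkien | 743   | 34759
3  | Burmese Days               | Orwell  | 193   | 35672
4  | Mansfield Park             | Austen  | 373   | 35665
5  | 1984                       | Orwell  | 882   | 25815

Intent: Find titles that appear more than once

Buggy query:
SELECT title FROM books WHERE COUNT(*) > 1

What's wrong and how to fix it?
Bug: WHERE can't reference COUNT(*); aggregates are computed after WHERE

Fix: Group first, then use HAVING for the count condition

Corrected query:
SELECT title FROM books GROUP BY title HAVING COUNT(*) > 1

Result:
(no rows)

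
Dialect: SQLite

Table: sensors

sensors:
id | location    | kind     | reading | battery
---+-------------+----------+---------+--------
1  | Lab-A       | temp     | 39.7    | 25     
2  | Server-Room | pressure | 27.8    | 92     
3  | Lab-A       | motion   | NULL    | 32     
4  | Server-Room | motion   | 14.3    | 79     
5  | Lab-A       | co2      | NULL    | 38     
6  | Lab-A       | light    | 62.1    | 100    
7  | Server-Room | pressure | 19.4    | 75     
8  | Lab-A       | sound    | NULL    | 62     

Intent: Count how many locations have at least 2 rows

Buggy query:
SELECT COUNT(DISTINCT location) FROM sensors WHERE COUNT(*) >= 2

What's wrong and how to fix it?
Bug: WHERE filters individual rows, not groups, so a group-level COUNT is invalid there

Fix: Use a subquery that GROUPs and filters with HAVING, then count its rows

Corrected query:
SELECT COUNT(*) FROM (SELECT location FROM sensors GROUP BY location HAVING COUNT(*) >= 2)

Result:
COUNT(*)
--------
2       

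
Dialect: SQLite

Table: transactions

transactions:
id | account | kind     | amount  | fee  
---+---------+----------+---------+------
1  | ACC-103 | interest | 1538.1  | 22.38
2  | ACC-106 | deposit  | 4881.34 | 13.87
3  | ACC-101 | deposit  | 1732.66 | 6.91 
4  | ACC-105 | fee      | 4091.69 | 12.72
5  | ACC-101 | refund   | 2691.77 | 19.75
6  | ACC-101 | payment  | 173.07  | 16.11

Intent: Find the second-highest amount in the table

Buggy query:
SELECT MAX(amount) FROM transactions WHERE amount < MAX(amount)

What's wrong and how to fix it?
Bug: MAX(amount) on the right of the comparison is an aggregate-in-WHERE error

Fix: Compute the overall MAX in a subquery, then take MAX of rows below it

Corrected query:
SELECT MAX(amount) FROM transactions WHERE amount < (SELECT MAX(amount) FROM transactions)

Result:
MAX(amount)
-----------
4091.69    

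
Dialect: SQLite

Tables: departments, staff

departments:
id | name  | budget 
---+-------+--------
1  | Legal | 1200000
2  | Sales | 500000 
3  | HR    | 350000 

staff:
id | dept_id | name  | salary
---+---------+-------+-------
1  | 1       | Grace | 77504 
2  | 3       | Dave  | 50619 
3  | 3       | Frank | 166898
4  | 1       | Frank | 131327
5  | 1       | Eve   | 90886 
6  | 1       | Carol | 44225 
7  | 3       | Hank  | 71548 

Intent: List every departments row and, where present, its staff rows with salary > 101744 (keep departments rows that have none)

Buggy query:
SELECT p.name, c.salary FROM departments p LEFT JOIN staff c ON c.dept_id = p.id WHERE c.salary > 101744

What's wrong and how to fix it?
Bug: Filtering c.salary in WHERE discards the NULL rows produced by LEFT JOIN, turning it into an inner join

Fix: Move the right-table condition into the ON clause so unmatched parents are kept

Corrected query:
SELECT p.name, c.salary FROM departments p LEFT JOIN staff c ON c.dept_id = p.id AND c.salary > 101744

Result:
name  | salary
------+-------
Legal | 131327
Sales | NULL  
HR    | 166898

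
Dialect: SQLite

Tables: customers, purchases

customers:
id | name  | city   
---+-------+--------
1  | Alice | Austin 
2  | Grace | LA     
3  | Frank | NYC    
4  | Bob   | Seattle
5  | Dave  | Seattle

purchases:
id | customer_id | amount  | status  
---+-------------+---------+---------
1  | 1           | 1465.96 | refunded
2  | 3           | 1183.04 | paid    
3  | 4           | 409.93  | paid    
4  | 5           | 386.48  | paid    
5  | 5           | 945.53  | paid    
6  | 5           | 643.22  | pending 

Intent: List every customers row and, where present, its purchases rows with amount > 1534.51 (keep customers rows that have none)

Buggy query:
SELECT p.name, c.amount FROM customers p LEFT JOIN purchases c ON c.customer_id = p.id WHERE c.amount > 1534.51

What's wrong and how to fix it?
Bug: Filtering c.amount in WHERE discards the NULL rows produced by LEFT JOIN, turning it into an inner join

Fix: Put 'c.amount > 1534.51' in the JOIN's ON clause instead of WHERE

Corrected query:
SELECT p.name, c.amount FROM customers p LEFT JOIN purchases c ON c.customer_id = p.id AND c.amount > 1534.51

Result:
name  | amount
------+-------
Alice | NULL  
Grace | NULL  
Frank | NULL  
Bob   | NULL  
Dave  | NULL  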